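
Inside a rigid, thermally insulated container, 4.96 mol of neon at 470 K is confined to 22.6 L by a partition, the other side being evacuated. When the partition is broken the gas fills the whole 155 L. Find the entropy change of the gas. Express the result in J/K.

ΔS_gas = 79.4 J/K

For an ideal gas in free expansion Q = 0 and W = 0, so T is unchanged.
Entropy is a state function; using a reversible isothermal path, ΔS_gas = nR ln(V₂/V₁) = 4.96 × 8.314 × ln(155/22.6) = 79.4 J/K.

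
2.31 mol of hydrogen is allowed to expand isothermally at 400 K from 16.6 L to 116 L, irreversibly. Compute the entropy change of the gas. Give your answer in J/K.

Entropy is a state function, so ΔS_gas depends only on the end states.
For an isothermal ideal gas ΔS_gas = nR ln(V₂/V₁) = 2.31 × 8.314 × ln(116/16.6) = 37.3 J/K.

ΔS_gas = 37.3 J/K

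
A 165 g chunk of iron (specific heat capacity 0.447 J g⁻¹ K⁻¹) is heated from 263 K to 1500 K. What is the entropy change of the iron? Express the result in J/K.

ΔS = 128 J/K

ΔS = ∫dQ_rev/T = m c ln(T₂/T₁) = 165 × 0.447 × ln(1500/263) = 128 J/K.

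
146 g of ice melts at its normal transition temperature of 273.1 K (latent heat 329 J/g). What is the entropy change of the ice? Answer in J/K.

Heat absorbed by the substance: Q = mL = 146 × 329 = 48034 J.
At constant T, ΔS = Q_rev/T = 48034 / 273.1 = 176 J/K.

ΔS = 176 J/K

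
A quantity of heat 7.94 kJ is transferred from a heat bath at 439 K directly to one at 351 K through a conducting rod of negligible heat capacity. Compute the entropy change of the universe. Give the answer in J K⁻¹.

ΔS_hot = −Q/T_H = −7940/439 = -18.09 J/K and ΔS_cold = +Q/T_C = 7940/351 = 22.62 J/K.
ΔS_total = -18.09 + 22.62 = 4.53 J/K, positive as the second law requires.

ΔS_total = 4.53 J/K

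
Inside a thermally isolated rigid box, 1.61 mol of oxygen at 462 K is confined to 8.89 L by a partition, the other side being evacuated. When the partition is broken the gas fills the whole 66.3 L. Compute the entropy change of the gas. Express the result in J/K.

No heat is exchanged and no work is done, so the ideal-gas temperature stays constant.
Entropy is a state function; using a reversible isothermal path, ΔS_gas = nR ln(V₂/V₁) = 1.61 × 8.314 × ln(66.3/8.89) = 26.9 J/K.

ΔS_gas = 26.9 J/K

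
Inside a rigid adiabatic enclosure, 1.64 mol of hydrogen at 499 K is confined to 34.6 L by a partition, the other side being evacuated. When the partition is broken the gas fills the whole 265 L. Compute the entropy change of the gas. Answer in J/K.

ΔS_gas = 27.8 J/K

No heat is exchanged and no work is done, so the ideal-gas temperature stays constant.
Entropy is a state function; using a reversible isothermal path, ΔS_gas = nR ln(V₂/V₁) = 1.64 × 8.314 × ln(265/34.6) = 27.8 J/K.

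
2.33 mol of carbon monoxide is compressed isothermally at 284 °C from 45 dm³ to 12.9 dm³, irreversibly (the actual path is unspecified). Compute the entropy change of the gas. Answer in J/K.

ΔS_gas = -24.2 J/K

Entropy is a state function, so ΔS_gas depends only on the end states.
For an isothermal ideal gas ΔS_gas = nR ln(V₂/V₁) = 2.33 × 8.314 × ln(12.9/45) = -24.2 J/K.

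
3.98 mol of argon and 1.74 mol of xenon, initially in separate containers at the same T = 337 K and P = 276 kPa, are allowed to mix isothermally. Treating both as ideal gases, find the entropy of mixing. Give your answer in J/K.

ΔS_mix = 29.2 J/K

Mole fractions: x_A = 3.98/5.72 = 0.696, x_B = 0.304.
ΔS_mix = −R(n_A ln x_A + n_B ln x_B) = −8.314 × (3.98 ln 0.696 + 1.74 ln 0.304) = 29.2 J/K.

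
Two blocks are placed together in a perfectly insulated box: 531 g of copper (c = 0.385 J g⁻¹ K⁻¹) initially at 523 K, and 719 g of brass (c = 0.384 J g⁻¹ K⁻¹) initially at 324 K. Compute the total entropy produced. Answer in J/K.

Energy balance: T_f = (m₁c₁T₁ + m₂c₂T₂)/(m₁c₁ + m₂c₂) = 408.66 K.
ΔS₁ = m₁c₁ ln(T_f/T₁) = 204.435 × ln(408.66/523) = -50.43 J/K.
ΔS₂ = m₂c₂ ln(T_f/T₂) = 276.096 × ln(408.66/324) = 64.09 J/K.
ΔS_total = -50.43 + 64.09 = 13.7 J/K.

ΔS_total = 13.7 J/K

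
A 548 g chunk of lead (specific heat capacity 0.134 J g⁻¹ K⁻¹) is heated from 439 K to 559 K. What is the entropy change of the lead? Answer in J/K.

ΔS = ∫dQ_rev/T = m c ln(T₂/T₁) = 548 × 0.134 × ln(559/439) = 17.7 J/K.

ΔS = 17.7 J/K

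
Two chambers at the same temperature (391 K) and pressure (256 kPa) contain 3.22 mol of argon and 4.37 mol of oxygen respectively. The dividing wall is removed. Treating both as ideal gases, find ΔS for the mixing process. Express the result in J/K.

Mole fractions: x_A = 3.22/7.59 = 0.424, x_B = 0.576.
ΔS_mix = −R(n_A ln x_A + n_B ln x_B) = −8.314 × (3.22 ln 0.424 + 4.37 ln 0.576) = 43 J/K.

ΔS_mix = 43 J/K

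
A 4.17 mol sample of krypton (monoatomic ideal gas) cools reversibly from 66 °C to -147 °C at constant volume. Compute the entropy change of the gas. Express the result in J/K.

In kelvin: T₁ = 339.15 K, T₂ = 126.15 K. At constant volume, ΔS = nC_V ln(T₂/T₁) with C_V = 3R/2 = 12.47 J mol⁻¹ K⁻¹.
ΔS = 4.17 × 12.47 × ln(126.15/339.15) = -51.4 J/K.

ΔS = -51.4 J/K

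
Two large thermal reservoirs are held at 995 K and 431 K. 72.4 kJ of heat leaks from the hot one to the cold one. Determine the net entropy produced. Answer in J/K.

ΔS_total = 95.2 J/K

ΔS_hot = −Q/T_H = −72400/995 = -72.76 J/K and ΔS_cold = +Q/T_C = 72400/431 = 168 J/K.
ΔS_total = -72.76 + 168 = 95.2 J/K, positive as the second law requires.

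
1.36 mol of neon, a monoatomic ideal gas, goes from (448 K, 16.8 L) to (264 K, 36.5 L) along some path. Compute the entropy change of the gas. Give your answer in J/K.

ΔS = -0.196 J/K

Entropy is a state function: ΔS = nC_V ln(T₂/T₁) + nR ln(V₂/V₁), with C_V = 3R/2 = 12.47 J mol⁻¹ K⁻¹ for a monoatomic ideal gas.
ΔS = 1.36 × [12.47 × ln(264/448) + 8.314 × ln(36.5/16.8)] = -0.196 J/K.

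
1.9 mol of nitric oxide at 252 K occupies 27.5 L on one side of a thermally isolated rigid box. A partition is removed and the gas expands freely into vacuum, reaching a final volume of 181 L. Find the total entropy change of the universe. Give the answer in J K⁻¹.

For an ideal gas in free expansion Q = 0 and W = 0, so T is unchanged.
Entropy is a state function; using a reversible isothermal path, ΔS_gas = nR ln(V₂/V₁) = 1.9 × 8.314 × ln(181/27.5) = 29.8 J/K.
The insulated surroundings exchange no heat, so ΔS_surr = 0 and ΔS_universe = ΔS_gas.

ΔS_universe = 29.8 J/K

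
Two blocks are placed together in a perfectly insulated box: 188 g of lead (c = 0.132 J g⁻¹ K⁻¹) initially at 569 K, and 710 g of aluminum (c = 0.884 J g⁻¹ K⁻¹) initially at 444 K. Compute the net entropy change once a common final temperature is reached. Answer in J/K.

ΔS_total = 0.794 J/K

Energy balance: T_f = (m₁c₁T₁ + m₂c₂T₂)/(m₁c₁ + m₂c₂) = 448.75 K.
ΔS₁ = m₁c₁ ln(T_f/T₁) = 24.816 × ln(448.75/569) = -5.891 J/K.
ΔS₂ = m₂c₂ ln(T_f/T₂) = 627.64 × ln(448.75/444) = 6.685 J/K.
ΔS_total = -5.891 + 6.685 = 0.794 J/K.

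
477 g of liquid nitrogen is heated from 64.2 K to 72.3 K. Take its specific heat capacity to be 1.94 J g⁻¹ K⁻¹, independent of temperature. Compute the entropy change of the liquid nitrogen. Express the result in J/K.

ΔS = ∫dQ_rev/T = m c ln(T₂/T₁) = 477 × 1.94 × ln(72.3/64.2) = 110 J/K.

ΔS = 110 J/K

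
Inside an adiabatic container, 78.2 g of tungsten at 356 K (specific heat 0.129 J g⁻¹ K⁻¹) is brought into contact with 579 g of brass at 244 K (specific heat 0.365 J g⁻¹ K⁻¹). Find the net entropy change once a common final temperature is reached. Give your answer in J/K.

ΔS_total = 0.772 J/K

Energy balance: T_f = (m₁c₁T₁ + m₂c₂T₂)/(m₁c₁ + m₂c₂) = 249.1 K.
ΔS₁ = m₁c₁ ln(T_f/T₁) = 10.0878 × ln(249.1/356) = -3.602 J/K.
ΔS₂ = m₂c₂ ln(T_f/T₂) = 211.335 × ln(249.1/244) = 4.374 J/K.
ΔS_total = -3.602 + 4.374 = 0.772 J/K.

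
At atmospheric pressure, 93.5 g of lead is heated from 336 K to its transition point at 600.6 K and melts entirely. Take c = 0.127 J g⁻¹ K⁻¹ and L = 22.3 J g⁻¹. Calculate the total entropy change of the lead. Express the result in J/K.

ΔS = 10.4 J/K

Warming step: ΔS₁ = m c ln(T_tr/T_i) = 93.5 × 0.127 × ln(600.6/336) = 6.897 J/K.
Phase change: ΔS₂ = +mL/T_tr = 93.5 × 22.3 / 600.6 = 3.472 J/K.
ΔS_total = (6.897) + (3.472) = 10.4 J/K.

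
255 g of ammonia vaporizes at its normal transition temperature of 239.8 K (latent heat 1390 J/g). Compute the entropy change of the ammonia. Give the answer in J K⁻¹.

Heat absorbed by the substance: Q = mL = 255 × 1390 = 354450 J.
At constant T, ΔS = Q_rev/T = 354450 / 239.8 = 1480 J/K.

ΔS = 1480 J/K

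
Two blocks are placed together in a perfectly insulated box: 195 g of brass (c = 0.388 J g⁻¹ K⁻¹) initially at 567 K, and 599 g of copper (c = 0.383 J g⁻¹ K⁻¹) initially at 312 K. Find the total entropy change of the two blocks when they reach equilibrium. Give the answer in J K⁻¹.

ΔS_total = 11.1 J/K

Energy balance: T_f = (m₁c₁T₁ + m₂c₂T₂)/(m₁c₁ + m₂c₂) = 375.24 K.
ΔS₁ = m₁c₁ ln(T_f/T₁) = 75.66 × ln(375.24/567) = -31.23 J/K.
ΔS₂ = m₂c₂ ln(T_f/T₂) = 229.417 × ln(375.24/312) = 42.34 J/K.
ΔS_total = -31.23 + 42.34 = 11.1 J/K.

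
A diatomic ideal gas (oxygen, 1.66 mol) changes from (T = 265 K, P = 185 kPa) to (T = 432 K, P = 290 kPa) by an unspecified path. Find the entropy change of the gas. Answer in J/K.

ΔS = nC_p ln(T₂/T₁) − nR ln(P₂/P₁), with C_p = 7R/2 = 29.1 J mol⁻¹ K⁻¹ for a diatomic ideal gas.
ΔS = 1.66 × [29.1 × ln(432/265) − 8.314 × ln(290/185)] = 17.4 J/K.

ΔS = 17.4 J/K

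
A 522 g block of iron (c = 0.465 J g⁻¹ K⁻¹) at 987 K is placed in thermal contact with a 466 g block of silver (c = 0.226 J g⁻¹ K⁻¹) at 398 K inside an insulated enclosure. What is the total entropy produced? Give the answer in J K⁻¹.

ΔS_total = 26.3 J/K

Energy balance: T_f = (m₁c₁T₁ + m₂c₂T₂)/(m₁c₁ + m₂c₂) = 808.77 K.
ΔS₁ = m₁c₁ ln(T_f/T₁) = 242.73 × ln(808.77/987) = -48.34 J/K.
ΔS₂ = m₂c₂ ln(T_f/T₂) = 105.316 × ln(808.77/398) = 74.68 J/K.
ΔS_total = -48.34 + 74.68 = 26.3 J/K.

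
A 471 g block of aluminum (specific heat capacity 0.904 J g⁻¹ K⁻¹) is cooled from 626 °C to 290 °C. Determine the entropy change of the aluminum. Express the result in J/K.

ΔS = -199 J/K

In kelvin: T₁ = 899.15 K, T₂ = 563.15 K. ΔS = ∫dQ_rev/T = m c ln(T₂/T₁) = 471 × 0.904 × ln(563.15/899.15) = -199 J/K.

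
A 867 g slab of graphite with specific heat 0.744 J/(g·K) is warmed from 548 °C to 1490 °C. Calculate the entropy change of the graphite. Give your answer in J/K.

ΔS = 493 J/K

In kelvin: T₁ = 821.15 K, T₂ = 1763.15 K. ΔS = ∫dQ_rev/T = m c ln(T₂/T₁) = 867 × 0.744 × ln(1763.15/821.15) = 493 J/K.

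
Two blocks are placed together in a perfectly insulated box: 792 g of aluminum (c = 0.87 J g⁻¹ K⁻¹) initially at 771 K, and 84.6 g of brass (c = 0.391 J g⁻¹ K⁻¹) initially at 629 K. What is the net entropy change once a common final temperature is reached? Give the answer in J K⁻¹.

Energy balance: T_f = (m₁c₁T₁ + m₂c₂T₂)/(m₁c₁ + m₂c₂) = 764.5 K.
ΔS₁ = m₁c₁ ln(T_f/T₁) = 689.04 × ln(764.5/771) = -5.838 J/K.
ΔS₂ = m₂c₂ ln(T_f/T₂) = 33.0786 × ln(764.5/629) = 6.453 J/K.
ΔS_total = -5.838 + 6.453 = 0.615 J/K.

ΔS_total = 0.615 J/K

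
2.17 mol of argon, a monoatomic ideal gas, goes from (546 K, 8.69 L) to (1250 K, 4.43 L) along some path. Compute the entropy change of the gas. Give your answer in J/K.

Entropy is a state function: ΔS = nC_V ln(T₂/T₁) + nR ln(V₂/V₁), with C_V = 3R/2 = 12.47 J mol⁻¹ K⁻¹ for a monoatomic ideal gas.
ΔS = 2.17 × [12.47 × ln(1250/546) + 8.314 × ln(4.43/8.69)] = 10.3 J/K.

ΔS = 10.3 J/K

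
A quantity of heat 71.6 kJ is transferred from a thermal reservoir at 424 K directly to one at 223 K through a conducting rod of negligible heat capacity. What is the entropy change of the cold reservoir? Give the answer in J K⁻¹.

ΔS_cold = 321 J/K

The cold reservoir gains heat Q, so ΔS_cold = +Q/T_C = 71600/223 = 321 J/K.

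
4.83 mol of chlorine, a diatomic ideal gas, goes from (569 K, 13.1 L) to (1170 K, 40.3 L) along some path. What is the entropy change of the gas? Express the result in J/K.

ΔS = 117 J/K

Entropy is a state function: ΔS = nC_V ln(T₂/T₁) + nR ln(V₂/V₁), with C_V = 5R/2 = 20.79 J mol⁻¹ K⁻¹ for a diatomic ideal gas.
ΔS = 4.83 × [20.79 × ln(1170/569) + 8.314 × ln(40.3/13.1)] = 117 J/K.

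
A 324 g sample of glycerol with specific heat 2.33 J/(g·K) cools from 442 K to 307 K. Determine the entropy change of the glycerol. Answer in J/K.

ΔS = ∫dQ_rev/T = m c ln(T₂/T₁) = 324 × 2.33 × ln(307/442) = -275 J/K.

ΔS = -275 J/K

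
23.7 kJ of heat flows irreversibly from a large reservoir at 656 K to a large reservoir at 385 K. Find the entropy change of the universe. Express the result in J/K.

ΔS_total = 25.4 J/K

ΔS_hot = −Q/T_H = −23700/656 = -36.13 J/K and ΔS_cold = +Q/T_C = 23700/385 = 61.56 J/K.
ΔS_total = -36.13 + 61.56 = 25.4 J/K, positive as the second law requires.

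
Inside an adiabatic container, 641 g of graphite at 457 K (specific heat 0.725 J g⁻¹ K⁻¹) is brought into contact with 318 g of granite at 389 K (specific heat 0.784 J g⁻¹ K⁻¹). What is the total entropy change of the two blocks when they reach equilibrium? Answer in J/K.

ΔS_total = 2.07 J/K

Energy balance: T_f = (m₁c₁T₁ + m₂c₂T₂)/(m₁c₁ + m₂c₂) = 433.26 K.
ΔS₁ = m₁c₁ ln(T_f/T₁) = 464.725 × ln(433.26/457) = -24.79 J/K.
ΔS₂ = m₂c₂ ln(T_f/T₂) = 249.312 × ln(433.26/389) = 26.86 J/K.
ΔS_total = -24.79 + 26.86 = 2.07 J/K.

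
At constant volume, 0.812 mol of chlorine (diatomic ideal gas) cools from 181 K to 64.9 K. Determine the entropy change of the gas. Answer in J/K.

At constant volume, ΔS = nC_V ln(T₂/T₁) with C_V = 5R/2 = 20.79 J mol⁻¹ K⁻¹.
ΔS = 0.812 × 20.79 × ln(64.9/181) = -17.3 J/K.

ΔS = -17.3 J/K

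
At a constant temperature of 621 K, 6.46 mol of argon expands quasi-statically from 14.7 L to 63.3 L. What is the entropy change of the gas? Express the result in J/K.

ΔS_gas = 78.4 J/K

For an isothermal ideal gas ΔS_gas = nR ln(V₂/V₁) = 6.46 × 8.314 × ln(63.3/14.7) = 78.4 J/K.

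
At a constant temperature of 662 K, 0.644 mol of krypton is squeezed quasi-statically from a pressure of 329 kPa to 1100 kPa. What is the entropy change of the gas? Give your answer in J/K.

ΔS_gas = -6.46 J/K

For an isothermal ideal gas ΔS_gas = nR ln(P₁/P₂) = 0.644 × 8.314 × ln(329/1100) = -6.46 J/K.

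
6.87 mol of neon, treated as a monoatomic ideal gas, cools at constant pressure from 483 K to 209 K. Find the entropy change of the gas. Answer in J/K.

At constant pressure, ΔS = nC_p ln(T₂/T₁) with C_p = 5R/2 = 20.79 J mol⁻¹ K⁻¹.
ΔS = 6.87 × 20.79 × ln(209/483) = -120 J/K.

ΔS = -120 J/K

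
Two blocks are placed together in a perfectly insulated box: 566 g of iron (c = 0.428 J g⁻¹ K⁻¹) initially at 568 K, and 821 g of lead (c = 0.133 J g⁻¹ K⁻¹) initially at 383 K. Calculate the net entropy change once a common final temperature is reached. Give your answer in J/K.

Energy balance: T_f = (m₁c₁T₁ + m₂c₂T₂)/(m₁c₁ + m₂c₂) = 510.52 K.
ΔS₁ = m₁c₁ ln(T_f/T₁) = 242.248 × ln(510.52/568) = -25.846 J/K.
ΔS₂ = m₂c₂ ln(T_f/T₂) = 109.193 × ln(510.52/383) = 31.382 J/K.
ΔS_total = -25.846 + 31.382 = 5.54 J/K.

ΔS_total = 5.54 J/K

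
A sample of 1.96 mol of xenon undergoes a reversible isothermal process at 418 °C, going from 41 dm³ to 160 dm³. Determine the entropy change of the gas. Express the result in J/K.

For an isothermal ideal gas ΔS_gas = nR ln(V₂/V₁) = 1.96 × 8.314 × ln(160/41) = 22.2 J/K.

ΔS_gas = 22.2 J/K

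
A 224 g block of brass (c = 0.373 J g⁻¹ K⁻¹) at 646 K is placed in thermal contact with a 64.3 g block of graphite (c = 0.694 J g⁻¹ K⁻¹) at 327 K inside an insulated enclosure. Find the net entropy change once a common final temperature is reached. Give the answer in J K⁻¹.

Energy balance: T_f = (m₁c₁T₁ + m₂c₂T₂)/(m₁c₁ + m₂c₂) = 534.94 K.
ΔS₁ = m₁c₁ ln(T_f/T₁) = 83.552 × ln(534.94/646) = -15.76 J/K.
ΔS₂ = m₂c₂ ln(T_f/T₂) = 44.6242 × ln(534.94/327) = 21.96 J/K.
ΔS_total = -15.76 + 21.96 = 6.2 J/K.

ΔS_total = 6.2 J/K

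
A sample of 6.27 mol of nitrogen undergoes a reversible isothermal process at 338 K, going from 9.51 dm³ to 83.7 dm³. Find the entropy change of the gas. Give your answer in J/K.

ΔS_gas = 113 J/K

For an isothermal ideal gas ΔS_gas = nR ln(V₂/V₁) = 6.27 × 8.314 × ln(83.7/9.51) = 113 J/K.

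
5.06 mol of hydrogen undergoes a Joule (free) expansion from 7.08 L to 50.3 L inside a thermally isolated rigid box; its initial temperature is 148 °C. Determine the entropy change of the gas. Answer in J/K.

For an ideal gas in free expansion Q = 0 and W = 0, so T is unchanged.
Entropy is a state function; using a reversible isothermal path, ΔS_gas = nR ln(V₂/V₁) = 5.06 × 8.314 × ln(50.3/7.08) = 82.5 J/K.

ΔS_gas = 82.5 J/K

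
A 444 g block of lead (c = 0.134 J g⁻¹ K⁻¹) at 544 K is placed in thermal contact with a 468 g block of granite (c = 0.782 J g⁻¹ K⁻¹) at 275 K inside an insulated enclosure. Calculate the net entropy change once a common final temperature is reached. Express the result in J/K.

ΔS_total = 14 J/K

Energy balance: T_f = (m₁c₁T₁ + m₂c₂T₂)/(m₁c₁ + m₂c₂) = 312.62 K.
ΔS₁ = m₁c₁ ln(T_f/T₁) = 59.496 × ln(312.62/544) = -32.96 J/K.
ΔS₂ = m₂c₂ ln(T_f/T₂) = 365.976 × ln(312.62/275) = 46.92 J/K.
ΔS_total = -32.96 + 46.92 = 14 J/K.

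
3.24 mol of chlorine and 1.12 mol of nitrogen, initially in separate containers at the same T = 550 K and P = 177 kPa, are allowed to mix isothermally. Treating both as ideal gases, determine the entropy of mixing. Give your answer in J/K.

ΔS_mix = 20.7 J/K

Mole fractions: x_A = 3.24/4.36 = 0.743, x_B = 0.257.
ΔS_mix = −R(n_A ln x_A + n_B ln x_B) = −8.314 × (3.24 ln 0.743 + 1.12 ln 0.257) = 20.7 J/K.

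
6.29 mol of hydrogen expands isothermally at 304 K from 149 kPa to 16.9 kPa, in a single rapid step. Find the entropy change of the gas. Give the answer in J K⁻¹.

ΔS_gas = 114 J/K

Entropy is a state function, so ΔS_gas depends only on the end states.
For an isothermal ideal gas ΔS_gas = nR ln(P₁/P₂) = 6.29 × 8.314 × ln(149/16.9) = 114 J/K.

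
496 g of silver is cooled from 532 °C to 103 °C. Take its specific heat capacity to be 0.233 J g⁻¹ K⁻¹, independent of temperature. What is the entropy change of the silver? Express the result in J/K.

ΔS = -88 J/K

In kelvin: T₁ = 805.15 K, T₂ = 376.15 K. ΔS = ∫dQ_rev/T = m c ln(T₂/T₁) = 496 × 0.233 × ln(376.15/805.15) = -88 J/K.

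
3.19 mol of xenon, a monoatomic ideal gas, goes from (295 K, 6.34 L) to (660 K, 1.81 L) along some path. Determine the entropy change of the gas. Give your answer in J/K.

Entropy is a state function: ΔS = nC_V ln(T₂/T₁) + nR ln(V₂/V₁), with C_V = 3R/2 = 12.47 J mol⁻¹ K⁻¹ for a monoatomic ideal gas.
ΔS = 3.19 × [12.47 × ln(660/295) + 8.314 × ln(1.81/6.34)] = -1.21 J/K.

ΔS = -1.21 J/K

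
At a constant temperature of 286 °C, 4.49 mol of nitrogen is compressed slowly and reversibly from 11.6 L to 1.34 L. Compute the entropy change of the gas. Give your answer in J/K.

For an isothermal ideal gas ΔS_gas = nR ln(V₂/V₁) = 4.49 × 8.314 × ln(1.34/11.6) = -80.6 J/K.

ΔS_gas = -80.6 J/K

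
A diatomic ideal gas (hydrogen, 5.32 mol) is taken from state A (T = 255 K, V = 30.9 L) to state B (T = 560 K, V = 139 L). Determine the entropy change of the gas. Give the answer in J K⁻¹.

Entropy is a state function: ΔS = nC_V ln(T₂/T₁) + nR ln(V₂/V₁), with C_V = 5R/2 = 20.79 J mol⁻¹ K⁻¹ for a diatomic ideal gas.
ΔS = 5.32 × [20.79 × ln(560/255) + 8.314 × ln(139/30.9)] = 153 J/K.

ΔS = 153 J/K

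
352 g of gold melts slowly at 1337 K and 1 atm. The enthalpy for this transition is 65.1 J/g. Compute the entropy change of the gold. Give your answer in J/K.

Heat absorbed by the substance: Q = mL = 352 × 65.1 = 22915.2 J.
At constant T, ΔS = Q_rev/T = 22915.2 / 1337 = 17.1 J/K.

ΔS = 17.1 J/K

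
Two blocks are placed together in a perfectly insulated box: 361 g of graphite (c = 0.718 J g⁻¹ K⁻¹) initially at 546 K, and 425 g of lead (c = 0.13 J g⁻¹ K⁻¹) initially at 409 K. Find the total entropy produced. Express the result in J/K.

ΔS_total = 1.78 J/K

Energy balance: T_f = (m₁c₁T₁ + m₂c₂T₂)/(m₁c₁ + m₂c₂) = 521.93 K.
ΔS₁ = m₁c₁ ln(T_f/T₁) = 259.198 × ln(521.93/546) = -11.69 J/K.
ΔS₂ = m₂c₂ ln(T_f/T₂) = 55.25 × ln(521.93/409) = 13.47 J/K.
ΔS_total = -11.69 + 13.47 = 1.78 J/K.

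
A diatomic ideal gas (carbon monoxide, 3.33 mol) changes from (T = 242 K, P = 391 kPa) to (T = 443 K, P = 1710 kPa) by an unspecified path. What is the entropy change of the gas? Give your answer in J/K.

ΔS = 17.7 J/K

ΔS = nC_p ln(T₂/T₁) − nR ln(P₂/P₁), with C_p = 7R/2 = 29.1 J mol⁻¹ K⁻¹ for a diatomic ideal gas.
ΔS = 3.33 × [29.1 × ln(443/242) − 8.314 × ln(1710/391)] = 17.7 J/K.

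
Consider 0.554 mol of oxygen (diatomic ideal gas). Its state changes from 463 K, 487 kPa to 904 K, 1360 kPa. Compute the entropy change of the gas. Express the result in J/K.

ΔS = nC_p ln(T₂/T₁) − nR ln(P₂/P₁), with C_p = 7R/2 = 29.1 J mol⁻¹ K⁻¹ for a diatomic ideal gas.
ΔS = 0.554 × [29.1 × ln(904/463) − 8.314 × ln(1360/487)] = 6.06 J/K.

ΔS = 6.06 J/K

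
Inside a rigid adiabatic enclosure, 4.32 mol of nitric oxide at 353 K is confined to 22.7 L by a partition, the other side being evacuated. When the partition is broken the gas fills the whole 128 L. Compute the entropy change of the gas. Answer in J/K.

ΔS_gas = 62.1 J/K

No heat is exchanged and no work is done, so the ideal-gas temperature stays constant.
Entropy is a state function; using a reversible isothermal path, ΔS_gas = nR ln(V₂/V₁) = 4.32 × 8.314 × ln(128/22.7) = 62.1 J/K.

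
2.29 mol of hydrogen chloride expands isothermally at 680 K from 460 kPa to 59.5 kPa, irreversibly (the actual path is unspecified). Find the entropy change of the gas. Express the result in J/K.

ΔS_gas = 38.9 J/K

Entropy is a state function, so ΔS_gas depends only on the end states.
For an isothermal ideal gas ΔS_gas = nR ln(P₁/P₂) = 2.29 × 8.314 × ln(460/59.5) = 38.9 J/K.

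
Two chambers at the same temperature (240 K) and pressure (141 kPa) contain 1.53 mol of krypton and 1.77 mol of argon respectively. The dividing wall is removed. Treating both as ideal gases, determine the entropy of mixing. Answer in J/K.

Mole fractions: x_A = 1.53/3.3 = 0.464, x_B = 0.536.
ΔS_mix = −R(n_A ln x_A + n_B ln x_B) = −8.314 × (1.53 ln 0.464 + 1.77 ln 0.536) = 18.9 J/K.

ΔS_mix = 18.9 J/K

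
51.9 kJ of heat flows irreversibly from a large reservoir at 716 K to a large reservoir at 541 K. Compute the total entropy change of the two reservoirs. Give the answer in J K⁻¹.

ΔS_hot = −Q/T_H = −51900/716 = -72.49 J/K and ΔS_cold = +Q/T_C = 51900/541 = 95.93 J/K.
ΔS_total = -72.49 + 95.93 = 23.4 J/K, positive as the second law requires.

ΔS_total = 23.4 J/K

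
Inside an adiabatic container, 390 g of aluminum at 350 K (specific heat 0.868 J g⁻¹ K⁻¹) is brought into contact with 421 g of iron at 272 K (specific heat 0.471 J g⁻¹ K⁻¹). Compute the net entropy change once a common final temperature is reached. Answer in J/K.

Energy balance: T_f = (m₁c₁T₁ + m₂c₂T₂)/(m₁c₁ + m₂c₂) = 321.19 K.
ΔS₁ = m₁c₁ ln(T_f/T₁) = 338.52 × ln(321.19/350) = -29.08 J/K.
ΔS₂ = m₂c₂ ln(T_f/T₂) = 198.291 × ln(321.19/272) = 32.96 J/K.
ΔS_total = -29.08 + 32.96 = 3.88 J/K.

ΔS_total = 3.88 J/K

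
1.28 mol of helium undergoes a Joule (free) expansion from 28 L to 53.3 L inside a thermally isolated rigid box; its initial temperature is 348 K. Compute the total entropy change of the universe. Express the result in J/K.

For an ideal gas in free expansion Q = 0 and W = 0, so T is unchanged.
Entropy is a state function; using a reversible isothermal path, ΔS_gas = nR ln(V₂/V₁) = 1.28 × 8.314 × ln(53.3/28) = 6.85 J/K.
The insulated surroundings exchange no heat, so ΔS_surr = 0 and ΔS_universe = ΔS_gas.

ΔS_universe = 6.85 J/K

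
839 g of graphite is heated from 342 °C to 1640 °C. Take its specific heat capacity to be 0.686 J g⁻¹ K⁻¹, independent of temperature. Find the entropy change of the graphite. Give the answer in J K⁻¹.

ΔS = 653 J/K

In kelvin: T₁ = 615.15 K, T₂ = 1913.15 K. ΔS = ∫dQ_rev/T = m c ln(T₂/T₁) = 839 × 0.686 × ln(1913.15/615.15) = 653 J/K.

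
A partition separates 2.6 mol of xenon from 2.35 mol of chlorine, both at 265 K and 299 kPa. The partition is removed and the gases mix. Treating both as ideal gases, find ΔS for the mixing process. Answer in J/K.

Mole fractions: x_A = 2.6/4.95 = 0.525, x_B = 0.475.
ΔS_mix = −R(n_A ln x_A + n_B ln x_B) = −8.314 × (2.6 ln 0.525 + 2.35 ln 0.475) = 28.5 J/K.

ΔS_mix = 28.5 J/K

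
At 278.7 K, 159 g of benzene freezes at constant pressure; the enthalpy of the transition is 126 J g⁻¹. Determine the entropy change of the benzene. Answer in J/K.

ΔS = -71.9 J/K

Heat released by the substance: Q = −mL = −159 × 126 = −20034 J.
At constant T, ΔS = Q_rev/T = −20034 / 278.7 = -71.9 J/K.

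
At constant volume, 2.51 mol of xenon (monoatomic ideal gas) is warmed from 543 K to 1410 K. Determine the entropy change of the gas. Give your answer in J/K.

ΔS = 29.9 J/K

At constant volume, ΔS = nC_V ln(T₂/T₁) with C_V = 3R/2 = 12.47 J mol⁻¹ K⁻¹.
ΔS = 2.51 × 12.47 × ln(1410/543) = 29.9 J/K.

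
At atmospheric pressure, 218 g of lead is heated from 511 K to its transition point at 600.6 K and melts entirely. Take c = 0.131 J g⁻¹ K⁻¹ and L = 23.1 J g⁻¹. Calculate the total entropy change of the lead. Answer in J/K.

ΔS = 13 J/K

Warming step: ΔS₁ = m c ln(T_tr/T_i) = 218 × 0.131 × ln(600.6/511) = 4.614 J/K.
Phase change: ΔS₂ = +mL/T_tr = 218 × 23.1 / 600.6 = 8.385 J/K.
ΔS_total = (4.614) + (8.385) = 13 J/K.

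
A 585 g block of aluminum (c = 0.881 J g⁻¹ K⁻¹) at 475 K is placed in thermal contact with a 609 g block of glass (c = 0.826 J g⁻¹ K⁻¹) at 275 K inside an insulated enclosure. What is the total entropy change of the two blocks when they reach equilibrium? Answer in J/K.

Energy balance: T_f = (m₁c₁T₁ + m₂c₂T₂)/(m₁c₁ + m₂c₂) = 376.21 K.
ΔS₁ = m₁c₁ ln(T_f/T₁) = 515.385 × ln(376.21/475) = -120.17 J/K.
ΔS₂ = m₂c₂ ln(T_f/T₂) = 503.034 × ln(376.21/275) = 157.64 J/K.
ΔS_total = -120.17 + 157.64 = 37.5 J/K.

ΔS_total = 37.5 J/K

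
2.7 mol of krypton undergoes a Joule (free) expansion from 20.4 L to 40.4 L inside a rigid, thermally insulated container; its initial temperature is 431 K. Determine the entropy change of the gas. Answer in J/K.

ΔS_gas = 15.3 J/K

No heat is exchanged and no work is done, so the ideal-gas temperature stays constant.
Entropy is a state function; using a reversible isothermal path, ΔS_gas = nR ln(V₂/V₁) = 2.7 × 8.314 × ln(40.4/20.4) = 15.3 J/K.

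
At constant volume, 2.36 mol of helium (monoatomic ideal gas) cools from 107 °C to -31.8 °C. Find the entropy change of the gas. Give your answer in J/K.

In kelvin: T₁ = 380.15 K, T₂ = 241.35 K. At constant volume, ΔS = nC_V ln(T₂/T₁) with C_V = 3R/2 = 12.47 J mol⁻¹ K⁻¹.
ΔS = 2.36 × 12.47 × ln(241.35/380.15) = -13.4 J/K.

ΔS = -13.4 J/K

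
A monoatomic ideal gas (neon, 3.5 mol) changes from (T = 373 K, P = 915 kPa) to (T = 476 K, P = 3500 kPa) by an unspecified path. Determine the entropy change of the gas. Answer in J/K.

ΔS = nC_p ln(T₂/T₁) − nR ln(P₂/P₁), with C_p = 5R/2 = 20.79 J mol⁻¹ K⁻¹ for a monoatomic ideal gas.
ΔS = 3.5 × [20.79 × ln(476/373) − 8.314 × ln(3500/915)] = -21.3 J/K.

ΔS = -21.3 J/K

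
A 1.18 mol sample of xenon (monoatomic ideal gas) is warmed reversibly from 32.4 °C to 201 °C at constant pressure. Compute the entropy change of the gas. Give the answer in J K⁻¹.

ΔS = 10.8 J/K

In kelvin: T₁ = 305.55 K, T₂ = 474.15 K. At constant pressure, ΔS = nC_p ln(T₂/T₁) with C_p = 5R/2 = 20.79 J mol⁻¹ K⁻¹.
ΔS = 1.18 × 20.79 × ln(474.15/305.55) = 10.8 J/K.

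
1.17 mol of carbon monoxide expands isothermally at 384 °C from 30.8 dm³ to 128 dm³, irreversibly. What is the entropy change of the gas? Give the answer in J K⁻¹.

Entropy is a state function, so ΔS_gas depends only on the end states.
For an isothermal ideal gas ΔS_gas = nR ln(V₂/V₁) = 1.17 × 8.314 × ln(128/30.8) = 13.9 J/K.

ΔS_gas = 13.9 J/K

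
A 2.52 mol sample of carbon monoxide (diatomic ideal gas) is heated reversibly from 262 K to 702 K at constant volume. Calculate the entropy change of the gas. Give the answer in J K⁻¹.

At constant volume, ΔS = nC_V ln(T₂/T₁) with C_V = 5R/2 = 20.79 J mol⁻¹ K⁻¹.
ΔS = 2.52 × 20.79 × ln(702/262) = 51.6 J/K.

ΔS = 51.6 J/K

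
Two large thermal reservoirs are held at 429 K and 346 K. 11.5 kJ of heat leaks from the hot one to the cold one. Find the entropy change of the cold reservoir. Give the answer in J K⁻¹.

ΔS_cold = 33.2 J/K

The cold reservoir gains heat Q, so ΔS_cold = +Q/T_C = 11500/346 = 33.2 J/K.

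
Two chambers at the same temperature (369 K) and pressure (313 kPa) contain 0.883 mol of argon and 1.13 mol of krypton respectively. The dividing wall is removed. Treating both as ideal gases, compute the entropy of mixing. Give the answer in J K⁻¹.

ΔS_mix = 11.5 J/K

Mole fractions: x_A = 0.883/2.01 = 0.439, x_B = 0.561.
ΔS_mix = −R(n_A ln x_A + n_B ln x_B) = −8.314 × (0.883 ln 0.439 + 1.13 ln 0.561) = 11.5 J/K.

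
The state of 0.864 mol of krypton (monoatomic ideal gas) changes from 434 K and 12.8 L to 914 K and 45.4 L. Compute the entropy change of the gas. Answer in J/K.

ΔS = 17.1 J/K

Entropy is a state function: ΔS = nC_V ln(T₂/T₁) + nR ln(V₂/V₁), with C_V = 3R/2 = 12.47 J mol⁻¹ K⁻¹ for a monoatomic ideal gas.
ΔS = 0.864 × [12.47 × ln(914/434) + 8.314 × ln(45.4/12.8)] = 17.1 J/K.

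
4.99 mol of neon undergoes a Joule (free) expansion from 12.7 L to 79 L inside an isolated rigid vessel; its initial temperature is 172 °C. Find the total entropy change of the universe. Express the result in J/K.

For an ideal gas in free expansion Q = 0 and W = 0, so T is unchanged.
Entropy is a state function; using a reversible isothermal path, ΔS_gas = nR ln(V₂/V₁) = 4.99 × 8.314 × ln(79/12.7) = 75.8 J/K.
The insulated surroundings exchange no heat, so ΔS_surr = 0 and ΔS_universe = ΔS_gas.

ΔS_universe = 75.8 J/K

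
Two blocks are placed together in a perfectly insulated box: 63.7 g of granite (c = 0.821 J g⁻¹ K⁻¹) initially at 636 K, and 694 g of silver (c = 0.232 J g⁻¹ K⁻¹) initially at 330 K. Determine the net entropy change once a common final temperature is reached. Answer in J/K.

ΔS_total = 9.38 J/K

Energy balance: T_f = (m₁c₁T₁ + m₂c₂T₂)/(m₁c₁ + m₂c₂) = 405.02 K.
ΔS₁ = m₁c₁ ln(T_f/T₁) = 52.2977 × ln(405.02/636) = -23.6 J/K.
ΔS₂ = m₂c₂ ln(T_f/T₂) = 161.008 × ln(405.02/330) = 32.98 J/K.
ΔS_total = -23.6 + 32.98 = 9.38 J/K.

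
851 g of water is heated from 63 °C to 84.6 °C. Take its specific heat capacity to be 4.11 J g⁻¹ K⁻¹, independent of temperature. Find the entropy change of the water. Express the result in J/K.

ΔS = 218 J/K

In kelvin: T₁ = 336.15 K, T₂ = 357.75 K. ΔS = ∫dQ_rev/T = m c ln(T₂/T₁) = 851 × 4.11 × ln(357.75/336.15) = 218 J/K.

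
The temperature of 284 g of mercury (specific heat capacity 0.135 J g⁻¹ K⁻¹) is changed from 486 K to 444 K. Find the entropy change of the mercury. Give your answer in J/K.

ΔS = ∫dQ_rev/T = m c ln(T₂/T₁) = 284 × 0.135 × ln(444/486) = -3.47 J/K.

ΔS = -3.47 J/K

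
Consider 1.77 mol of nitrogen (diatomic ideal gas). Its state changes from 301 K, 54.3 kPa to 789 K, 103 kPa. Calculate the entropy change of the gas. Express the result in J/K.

ΔS = nC_p ln(T₂/T₁) − nR ln(P₂/P₁), with C_p = 7R/2 = 29.1 J mol⁻¹ K⁻¹ for a diatomic ideal gas.
ΔS = 1.77 × [29.1 × ln(789/301) − 8.314 × ln(103/54.3)] = 40.2 J/K.

ΔS = 40.2 J/K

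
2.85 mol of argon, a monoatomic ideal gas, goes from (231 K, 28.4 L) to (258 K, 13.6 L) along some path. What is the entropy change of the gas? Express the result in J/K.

Entropy is a state function: ΔS = nC_V ln(T₂/T₁) + nR ln(V₂/V₁), with C_V = 3R/2 = 12.47 J mol⁻¹ K⁻¹ for a monoatomic ideal gas.
ΔS = 2.85 × [12.47 × ln(258/231) + 8.314 × ln(13.6/28.4)] = -13.5 J/K.

ΔS = -13.5 J/K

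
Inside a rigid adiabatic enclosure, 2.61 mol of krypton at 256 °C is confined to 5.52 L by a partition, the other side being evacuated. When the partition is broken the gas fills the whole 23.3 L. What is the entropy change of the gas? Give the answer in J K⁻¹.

For an ideal gas in free expansion Q = 0 and W = 0, so T is unchanged.
Entropy is a state function; using a reversible isothermal path, ΔS_gas = nR ln(V₂/V₁) = 2.61 × 8.314 × ln(23.3/5.52) = 31.2 J/K.

ΔS_gas = 31.2 J/K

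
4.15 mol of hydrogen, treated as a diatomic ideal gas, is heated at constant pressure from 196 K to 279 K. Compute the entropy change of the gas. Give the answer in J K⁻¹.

At constant pressure, ΔS = nC_p ln(T₂/T₁) with C_p = 7R/2 = 29.1 J mol⁻¹ K⁻¹.
ΔS = 4.15 × 29.1 × ln(279/196) = 42.6 J/K.

ΔS = 42.6 J/K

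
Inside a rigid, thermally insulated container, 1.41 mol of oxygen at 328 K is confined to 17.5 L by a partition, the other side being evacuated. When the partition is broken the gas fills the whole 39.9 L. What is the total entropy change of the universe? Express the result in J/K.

No heat is exchanged and no work is done, so the ideal-gas temperature stays constant.
Entropy is a state function; using a reversible isothermal path, ΔS_gas = nR ln(V₂/V₁) = 1.41 × 8.314 × ln(39.9/17.5) = 9.66 J/K.
The insulated surroundings exchange no heat, so ΔS_surr = 0 and ΔS_universe = ΔS_gas.

ΔS_universe = 9.66 J/K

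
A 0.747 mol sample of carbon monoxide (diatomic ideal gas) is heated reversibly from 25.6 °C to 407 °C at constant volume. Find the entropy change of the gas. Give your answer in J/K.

ΔS = 12.8 J/K

In kelvin: T₁ = 298.75 K, T₂ = 680.15 K. At constant volume, ΔS = nC_V ln(T₂/T₁) with C_V = 5R/2 = 20.79 J mol⁻¹ K⁻¹.
ΔS = 0.747 × 20.79 × ln(680.15/298.75) = 12.8 J/K.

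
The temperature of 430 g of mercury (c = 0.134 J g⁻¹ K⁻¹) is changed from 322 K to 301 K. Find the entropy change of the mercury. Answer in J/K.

ΔS = -3.89 J/K

ΔS = ∫dQ_rev/T = m c ln(T₂/T₁) = 430 × 0.134 × ln(301/322) = -3.89 J/K.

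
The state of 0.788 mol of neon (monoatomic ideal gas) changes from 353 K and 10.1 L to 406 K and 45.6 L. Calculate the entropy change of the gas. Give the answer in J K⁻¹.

ΔS = 11.3 J/K

Entropy is a state function: ΔS = nC_V ln(T₂/T₁) + nR ln(V₂/V₁), with C_V = 3R/2 = 12.47 J mol⁻¹ K⁻¹ for a monoatomic ideal gas.
ΔS = 0.788 × [12.47 × ln(406/353) + 8.314 × ln(45.6/10.1)] = 11.3 J/K.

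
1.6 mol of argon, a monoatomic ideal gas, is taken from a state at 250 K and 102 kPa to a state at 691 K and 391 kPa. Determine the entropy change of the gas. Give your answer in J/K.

ΔS = 15.9 J/K

ΔS = nC_p ln(T₂/T₁) − nR ln(P₂/P₁), with C_p = 5R/2 = 20.79 J mol⁻¹ K⁻¹ for a monoatomic ideal gas.
ΔS = 1.6 × [20.79 × ln(691/250) − 8.314 × ln(391/102)] = 15.9 J/K.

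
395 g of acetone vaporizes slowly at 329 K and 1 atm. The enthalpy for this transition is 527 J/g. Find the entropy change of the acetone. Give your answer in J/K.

ΔS = 633 J/K

Heat absorbed by the substance: Q = mL = 395 × 527 = 208165 J.
At constant T, ΔS = Q_rev/T = 208165 / 329 = 633 J/K.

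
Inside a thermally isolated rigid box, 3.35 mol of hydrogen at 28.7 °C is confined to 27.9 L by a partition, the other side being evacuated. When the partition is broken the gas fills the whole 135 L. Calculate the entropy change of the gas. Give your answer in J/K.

For an ideal gas in free expansion Q = 0 and W = 0, so T is unchanged.
Entropy is a state function; using a reversible isothermal path, ΔS_gas = nR ln(V₂/V₁) = 3.35 × 8.314 × ln(135/27.9) = 43.9 J/K.

ΔS_gas = 43.9 J/K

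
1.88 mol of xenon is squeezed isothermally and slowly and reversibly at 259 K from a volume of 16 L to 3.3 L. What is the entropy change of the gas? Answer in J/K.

ΔS_gas = -24.7 J/K

For an isothermal ideal gas ΔS_gas = nR ln(V₂/V₁) = 1.88 × 8.314 × ln(3.3/16) = -24.7 J/K.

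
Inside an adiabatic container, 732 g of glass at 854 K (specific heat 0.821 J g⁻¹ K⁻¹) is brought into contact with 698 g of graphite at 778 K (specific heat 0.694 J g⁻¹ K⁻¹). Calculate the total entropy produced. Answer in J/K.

Energy balance: T_f = (m₁c₁T₁ + m₂c₂T₂)/(m₁c₁ + m₂c₂) = 820.08 K.
ΔS₁ = m₁c₁ ln(T_f/T₁) = 600.972 × ln(820.08/854) = -24.36 J/K.
ΔS₂ = m₂c₂ ln(T_f/T₂) = 484.412 × ln(820.08/778) = 25.52 J/K.
ΔS_total = -24.36 + 25.52 = 1.16 J/K.

ΔS_total = 1.16 J/K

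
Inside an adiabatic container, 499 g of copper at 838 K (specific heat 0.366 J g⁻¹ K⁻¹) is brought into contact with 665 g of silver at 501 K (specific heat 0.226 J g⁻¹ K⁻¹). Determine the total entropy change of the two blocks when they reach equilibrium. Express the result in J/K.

Energy balance: T_f = (m₁c₁T₁ + m₂c₂T₂)/(m₁c₁ + m₂c₂) = 685.87 K.
ΔS₁ = m₁c₁ ln(T_f/T₁) = 182.634 × ln(685.87/838) = -36.59 J/K.
ΔS₂ = m₂c₂ ln(T_f/T₂) = 150.29 × ln(685.87/501) = 47.2 J/K.
ΔS_total = -36.59 + 47.2 = 10.6 J/K.

ΔS_total = 10.6 J/K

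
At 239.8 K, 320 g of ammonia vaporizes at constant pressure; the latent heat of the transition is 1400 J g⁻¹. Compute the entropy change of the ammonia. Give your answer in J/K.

Heat absorbed by the substance: Q = mL = 320 × 1400 = 448000 J.
At constant T, ΔS = Q_rev/T = 448000 / 239.8 = 1870 J/K.

ΔS = 1870 J/K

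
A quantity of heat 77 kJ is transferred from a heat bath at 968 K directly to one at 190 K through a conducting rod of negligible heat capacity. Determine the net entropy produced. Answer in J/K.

ΔS_total = 326 J/K

ΔS_hot = −Q/T_H = −77000/968 = -79.55 J/K and ΔS_cold = +Q/T_C = 77000/190 = 405.3 J/K.
ΔS_total = -79.55 + 405.3 = 326 J/K, positive as the second law requires.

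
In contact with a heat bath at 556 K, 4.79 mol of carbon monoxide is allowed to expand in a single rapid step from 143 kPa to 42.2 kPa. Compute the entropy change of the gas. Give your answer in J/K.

Entropy is a state function, so ΔS_gas depends only on the end states.
For an isothermal ideal gas ΔS_gas = nR ln(P₁/P₂) = 4.79 × 8.314 × ln(143/42.2) = 48.6 J/K.

ΔS_gas = 48.6 J/K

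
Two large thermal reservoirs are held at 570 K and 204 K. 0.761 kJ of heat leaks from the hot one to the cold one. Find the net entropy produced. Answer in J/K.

ΔS_total = 2.4 J/K

ΔS_hot = −Q/T_H = −761/570 = -1.335 J/K and ΔS_cold = +Q/T_C = 761/204 = 3.73 J/K.
ΔS_total = -1.335 + 3.73 = 2.4 J/K, positive as the second law requires.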